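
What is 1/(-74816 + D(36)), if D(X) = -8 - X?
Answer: -1/74860 ≈ -1.3358e-5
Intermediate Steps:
1/(-74816 + D(36)) = 1/(-74816 + (-8 - 1*36)) = 1/(-74816 + (-8 - 36)) = 1/(-74816 - 44) = 1/(-74860) = -1/74860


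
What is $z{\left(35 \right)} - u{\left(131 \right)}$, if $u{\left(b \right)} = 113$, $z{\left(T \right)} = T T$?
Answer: $1112$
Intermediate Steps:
$z{\left(T \right)} = T^{2}$
$z{\left(35 \right)} - u{\left(131 \right)} = 35^{2} - 113 = 1225 - 113 = 1112$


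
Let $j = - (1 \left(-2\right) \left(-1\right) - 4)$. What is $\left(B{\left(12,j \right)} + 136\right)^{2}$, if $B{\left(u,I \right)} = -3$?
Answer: $17689$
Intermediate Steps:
$j = 2$ ($j = - (\left(-2\right) \left(-1\right) - 4) = - (2 - 4) = \left(-1\right) \left(-2\right) = 2$)
$\left(B{\left(12,j \right)} + 136\right)^{2} = \left(-3 + 136\right)^{2} = 133^{2} = 17689$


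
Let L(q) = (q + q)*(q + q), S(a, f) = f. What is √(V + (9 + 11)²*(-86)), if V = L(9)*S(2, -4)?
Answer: 4*I*√2231 ≈ 188.93*I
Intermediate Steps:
L(q) = 4*q² (L(q) = (2*q)*(2*q) = 4*q²)
V = -1296 (V = (4*9²)*(-4) = (4*81)*(-4) = 324*(-4) = -1296)
√(V + (9 + 11)²*(-86)) = √(-1296 + (9 + 11)²*(-86)) = √(-1296 + 20²*(-86)) = √(-1296 + 400*(-86)) = √(-1296 - 34400) = √(-35696) = 4*I*√2231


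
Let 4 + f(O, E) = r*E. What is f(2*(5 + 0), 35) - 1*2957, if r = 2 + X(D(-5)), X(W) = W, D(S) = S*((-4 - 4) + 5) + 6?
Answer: -2156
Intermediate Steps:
D(S) = 6 - 3*S (D(S) = S*(-8 + 5) + 6 = S*(-3) + 6 = -3*S + 6 = 6 - 3*S)
r = 23 (r = 2 + (6 - 3*(-5)) = 2 + (6 + 15) = 2 + 21 = 23)
f(O, E) = -4 + 23*E
f(2*(5 + 0), 35) - 1*2957 = (-4 + 23*35) - 1*2957 = (-4 + 805) - 2957 = 801 - 2957 = -2156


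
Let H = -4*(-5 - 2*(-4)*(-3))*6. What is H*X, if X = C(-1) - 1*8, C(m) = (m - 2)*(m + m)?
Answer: -1392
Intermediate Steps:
C(m) = 2*m*(-2 + m) (C(m) = (-2 + m)*(2*m) = 2*m*(-2 + m))
H = 696 (H = -4*(-5 + 8*(-3))*6 = -4*(-5 - 24)*6 = -4*(-29)*6 = 116*6 = 696)
X = -2 (X = 2*(-1)*(-2 - 1) - 1*8 = 2*(-1)*(-3) - 8 = 6 - 8 = -2)
H*X = 696*(-2) = -1392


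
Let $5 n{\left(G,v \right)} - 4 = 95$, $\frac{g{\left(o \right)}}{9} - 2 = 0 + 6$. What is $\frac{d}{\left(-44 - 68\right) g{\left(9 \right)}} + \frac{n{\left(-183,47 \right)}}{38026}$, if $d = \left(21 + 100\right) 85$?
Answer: $- \frac{977344357}{766604160} \approx -1.2749$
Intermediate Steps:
$g{\left(o \right)} = 72$ ($g{\left(o \right)} = 18 + 9 \left(0 + 6\right) = 18 + 9 \cdot 6 = 18 + 54 = 72$)
$n{\left(G,v \right)} = \frac{99}{5}$ ($n{\left(G,v \right)} = \frac{4}{5} + \frac{1}{5} \cdot 95 = \frac{4}{5} + 19 = \frac{99}{5}$)
$d = 10285$ ($d = 121 \cdot 85 = 10285$)
$\frac{d}{\left(-44 - 68\right) g{\left(9 \right)}} + \frac{n{\left(-183,47 \right)}}{38026} = \frac{10285}{\left(-44 - 68\right) 72} + \frac{99}{5 \cdot 38026} = \frac{10285}{\left(-112\right) 72} + \frac{99}{5} \cdot \frac{1}{38026} = \frac{10285}{-8064} + \frac{99}{190130} = 10285 \left(- \frac{1}{8064}\right) + \frac{99}{190130} = - \frac{10285}{8064} + \frac{99}{190130} = - \frac{977344357}{766604160}$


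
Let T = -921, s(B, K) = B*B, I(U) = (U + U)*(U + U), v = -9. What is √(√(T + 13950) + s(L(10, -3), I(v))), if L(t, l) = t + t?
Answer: √(400 + √13029) ≈ 22.675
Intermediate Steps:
L(t, l) = 2*t
I(U) = 4*U² (I(U) = (2*U)*(2*U) = 4*U²)
s(B, K) = B²
√(√(T + 13950) + s(L(10, -3), I(v))) = √(√(-921 + 13950) + (2*10)²) = √(√13029 + 20²) = √(√13029 + 400) = √(400 + √13029)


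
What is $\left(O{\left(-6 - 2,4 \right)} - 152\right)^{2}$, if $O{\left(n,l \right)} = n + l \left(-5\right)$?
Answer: $32400$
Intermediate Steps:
$O{\left(n,l \right)} = n - 5 l$
$\left(O{\left(-6 - 2,4 \right)} - 152\right)^{2} = \left(\left(\left(-6 - 2\right) - 20\right) - 152\right)^{2} = \left(\left(-8 - 20\right) - 152\right)^{2} = \left(-28 - 152\right)^{2} = \left(-180\right)^{2} = 32400$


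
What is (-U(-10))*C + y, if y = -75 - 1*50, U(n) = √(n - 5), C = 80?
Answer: -125 - 80*I*√15 ≈ -125.0 - 309.84*I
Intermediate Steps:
U(n) = √(-5 + n)
y = -125 (y = -75 - 50 = -125)
(-U(-10))*C + y = -√(-5 - 10)*80 - 125 = -√(-15)*80 - 125 = -I*√15*80 - 125 = -80*I*√15 - 125 = -125 - 80*I*√15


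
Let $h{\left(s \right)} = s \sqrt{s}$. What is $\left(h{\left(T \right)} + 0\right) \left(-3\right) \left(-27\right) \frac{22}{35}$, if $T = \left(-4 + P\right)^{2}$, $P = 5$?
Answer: $\frac{1782}{35} \approx 50.914$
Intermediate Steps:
$T = 1$ ($T = \left(-4 + 5\right)^{2} = 1^{2} = 1$)
$h{\left(s \right)} = s^{\frac{3}{2}}$
$\left(h{\left(T \right)} + 0\right) \left(-3\right) \left(-27\right) \frac{22}{35} = \left(1^{\frac{3}{2}} + 0\right) \left(-3\right) \left(-27\right) \frac{22}{35} = \left(1 + 0\right) \left(-3\right) \left(-27\right) 22 \cdot \frac{1}{35} = 1 \left(-3\right) \left(-27\right) \frac{22}{35} = \left(-3\right) \left(-27\right) \frac{22}{35} = 81 \cdot \frac{22}{35} = \frac{1782}{35}$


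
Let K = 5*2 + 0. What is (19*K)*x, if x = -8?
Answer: -1520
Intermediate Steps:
K = 10 (K = 10 + 0 = 10)
(19*K)*x = (19*10)*(-8) = 190*(-8) = -1520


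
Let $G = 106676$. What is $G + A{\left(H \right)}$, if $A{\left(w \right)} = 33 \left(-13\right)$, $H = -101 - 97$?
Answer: $106247$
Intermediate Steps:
$H = -198$
$A{\left(w \right)} = -429$
$G + A{\left(H \right)} = 106676 - 429 = 106247$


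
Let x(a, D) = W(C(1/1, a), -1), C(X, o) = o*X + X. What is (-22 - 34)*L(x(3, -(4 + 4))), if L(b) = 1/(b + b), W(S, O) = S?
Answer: -7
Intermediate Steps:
C(X, o) = X + X*o (C(X, o) = X*o + X = X + X*o)
x(a, D) = 1 + a (x(a, D) = (1 + a)/1 = 1*(1 + a) = 1 + a)
L(b) = 1/(2*b)
(-22 - 34)*L(x(3, -(4 + 4))) = (-22 - 34)*(1/(2*(1 + 3))) = -28/4 = -56*1/8 = -7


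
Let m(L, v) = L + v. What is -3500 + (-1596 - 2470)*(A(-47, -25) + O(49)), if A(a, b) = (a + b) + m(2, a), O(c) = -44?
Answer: 651126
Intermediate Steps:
A(a, b) = 2 + b + 2*a (A(a, b) = (a + b) + (2 + a) = 2 + b + 2*a)
-3500 + (-1596 - 2470)*(A(-47, -25) + O(49)) = -3500 + (-1596 - 2470)*((2 - 25 + 2*(-47)) - 44) = -3500 - 4066*((2 - 25 - 94) - 44) = -3500 - 4066*(-117 - 44) = -3500 - 4066*(-161) = -3500 + 654626 = 651126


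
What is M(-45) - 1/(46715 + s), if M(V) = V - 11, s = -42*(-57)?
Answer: -2750105/49109 ≈ -56.000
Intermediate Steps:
s = 2394
M(V) = -11 + V
M(-45) - 1/(46715 + s) = (-11 - 45) - 1/(46715 + 2394) = -56 - 1/49109 = -2750105/49109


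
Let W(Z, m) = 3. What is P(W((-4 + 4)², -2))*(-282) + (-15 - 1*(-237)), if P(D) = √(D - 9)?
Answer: 222 - 282*I*√6 ≈ 222.0 - 690.76*I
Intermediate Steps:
P(D) = √(-9 + D)
P(W((-4 + 4)², -2))*(-282) + (-15 - 1*(-237)) = √(-9 + 3)*(-282) + (-15 - 1*(-237)) = √(-6)*(-282) + (-15 + 237) = (I*√6)*(-282) + 222 = -282*I*√6 + 222 = 222 - 282*I*√6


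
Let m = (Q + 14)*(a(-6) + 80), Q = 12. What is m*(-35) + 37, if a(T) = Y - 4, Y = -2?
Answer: -67303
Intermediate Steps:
a(T) = -6 (a(T) = -2 - 4 = -6)
m = 1924 (m = (12 + 14)*(-6 + 80) = 26*74 = 1924)
m*(-35) + 37 = 1924*(-35) + 37 = -67340 + 37 = -67303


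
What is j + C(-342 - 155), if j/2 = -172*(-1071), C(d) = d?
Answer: 367927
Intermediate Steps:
j = 368424 (j = 2*(-172*(-1071)) = 2*184212 = 368424)
j + C(-342 - 155) = 368424 + (-342 - 155) = 368424 - 497 = 367927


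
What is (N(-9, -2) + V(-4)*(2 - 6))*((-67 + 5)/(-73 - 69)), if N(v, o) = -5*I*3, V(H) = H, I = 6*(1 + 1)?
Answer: -5084/71 ≈ -71.606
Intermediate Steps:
I = 12 (I = 6*2 = 12)
N(v, o) = -180 (N(v, o) = -5*12*3 = -60*3 = -180)
(N(-9, -2) + V(-4)*(2 - 6))*((-67 + 5)/(-73 - 69)) = (-180 - 4*(2 - 6))*((-67 + 5)/(-73 - 69)) = (-180 - 4*(-4))*(-62/(-142)) = (-180 + 16)*(-62*(-1/142)) = -164*31/71 = -5084/71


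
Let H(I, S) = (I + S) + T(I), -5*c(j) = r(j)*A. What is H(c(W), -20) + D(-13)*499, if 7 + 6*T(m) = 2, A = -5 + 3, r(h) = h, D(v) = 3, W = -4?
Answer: 44237/30 ≈ 1474.6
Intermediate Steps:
A = -2
T(m) = -5/6 (T(m) = -7/6 + (1/6)*2 = -7/6 + 1/3 = -5/6)
c(j) = 2*j/5 (c(j) = -j*(-2)/5 = -(-2)*j/5 = 2*j/5)
H(I, S) = -5/6 + I + S (H(I, S) = (I + S) - 5/6 = -5/6 + I + S)
H(c(W), -20) + D(-13)*499 = (-5/6 + (2/5)*(-4) - 20) + 3*499 = (-5/6 - 8/5 - 20) + 1497 = -673/30 + 1497 = 44237/30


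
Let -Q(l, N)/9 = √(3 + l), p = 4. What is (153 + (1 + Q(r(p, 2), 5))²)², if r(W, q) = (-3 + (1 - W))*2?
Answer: 327709 + 62100*I ≈ 3.2771e+5 + 62100.0*I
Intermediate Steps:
r(W, q) = -4 - 2*W (r(W, q) = (-2 - W)*2 = -4 - 2*W)
Q(l, N) = -9*√(3 + l)
(153 + (1 + Q(r(p, 2), 5))²)² = (153 + (1 - 9*√(3 + (-4 - 2*4)))²)² = (153 + (1 - 9*√(3 + (-4 - 8)))²)² = (153 + (1 - 9*√(3 - 12))²)² = (153 + (1 - 27*I)²)²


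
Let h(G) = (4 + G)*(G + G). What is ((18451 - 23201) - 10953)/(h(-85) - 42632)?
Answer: 15703/28862 ≈ 0.54407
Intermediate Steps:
h(G) = 2*G*(4 + G) (h(G) = (4 + G)*(2*G) = 2*G*(4 + G))
((18451 - 23201) - 10953)/(h(-85) - 42632) = ((18451 - 23201) - 10953)/(2*(-85)*(4 - 85) - 42632) = (-4750 - 10953)/(2*(-85)*(-81) - 42632) = -15703/(13770 - 42632) = -15703/(-28862) = -15703*(-1/28862) = 15703/28862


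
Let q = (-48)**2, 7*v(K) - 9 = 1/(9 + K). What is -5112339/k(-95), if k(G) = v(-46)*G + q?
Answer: -1324095801/565196 ≈ -2342.7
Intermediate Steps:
v(K) = 9/7 + 1/(7*(9 + K))
q = 2304
k(G) = 2304 + 332*G/259 (k(G) = ((82 + 9*(-46))/(7*(9 - 46)))*G + 2304 = ((1/7)*(82 - 414)/(-37))*G + 2304 = ((1/7)*(-1/37)*(-332))*G + 2304 = 332*G/259 + 2304 = 2304 + 332*G/259)
-5112339/k(-95) = -5112339/(2304 + (332/259)*(-95)) = -5112339/(2304 - 31540/259) = -5112339/565196/259 = -5112339*259/565196 = -1324095801/565196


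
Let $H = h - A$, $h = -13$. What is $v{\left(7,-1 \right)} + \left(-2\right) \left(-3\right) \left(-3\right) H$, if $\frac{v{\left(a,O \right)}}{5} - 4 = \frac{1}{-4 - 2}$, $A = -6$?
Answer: $\frac{871}{6} \approx 145.17$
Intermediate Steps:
$v{\left(a,O \right)} = \frac{115}{6}$ ($v{\left(a,O \right)} = 20 + \frac{5}{-4 - 2} = 20 + \frac{5}{-6} = 20 + 5 \left(- \frac{1}{6}\right) = 20 - \frac{5}{6} = \frac{115}{6}$)
$H = -7$ ($H = -13 - -6 = -13 + 6 = -7$)
$v{\left(7,-1 \right)} + \left(-2\right) \left(-3\right) \left(-3\right) H = \frac{115}{6} + \left(-2\right) \left(-3\right) \left(-3\right) \left(-7\right) = \frac{115}{6} + 6 \left(-3\right) \left(-7\right) = \frac{115}{6} - -126 = \frac{115}{6} + 126 = \frac{871}{6}$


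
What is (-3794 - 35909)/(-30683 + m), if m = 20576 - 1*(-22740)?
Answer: -39703/12633 ≈ -3.1428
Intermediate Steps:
m = 43316 (m = 20576 + 22740 = 43316)
(-3794 - 35909)/(-30683 + m) = (-3794 - 35909)/(-30683 + 43316) = -39703/12633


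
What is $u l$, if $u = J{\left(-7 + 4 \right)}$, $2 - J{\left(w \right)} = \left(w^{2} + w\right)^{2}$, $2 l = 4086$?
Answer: $-69462$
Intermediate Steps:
$l = 2043$ ($l = \frac{1}{2} \cdot 4086 = 2043$)
$J{\left(w \right)} = 2 - \left(w + w^{2}\right)^{2}$ ($J{\left(w \right)} = 2 - \left(w^{2} + w\right)^{2} = 2 - \left(w + w^{2}\right)^{2}$)
$u = -34$ ($u = 2 - \left(-7 + 4\right)^{2} \left(1 + \left(-7 + 4\right)\right)^{2} = 2 - \left(-3\right)^{2} \left(1 - 3\right)^{2} = 2 - 9 \left(-2\right)^{2} = 2 - 9 \cdot 4 = 2 - 36 = -34$)
$u l = \left(-34\right) 2043 = -69462$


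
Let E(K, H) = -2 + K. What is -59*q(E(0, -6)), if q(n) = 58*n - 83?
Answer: 11741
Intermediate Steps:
q(n) = -83 + 58*n
-59*q(E(0, -6)) = -59*(-83 + 58*(-2 + 0)) = -59*(-83 + 58*(-2)) = -59*(-83 - 116) = -59*(-199) = 11741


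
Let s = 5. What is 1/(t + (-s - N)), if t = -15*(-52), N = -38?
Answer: 1/813 ≈ 0.0012300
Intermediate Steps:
t = 780
1/(t + (-s - N)) = 1/(780 + (-1*5 - 1*(-38))) = 1/(780 + (-5 + 38)) = 1/(780 + 33) = 1/813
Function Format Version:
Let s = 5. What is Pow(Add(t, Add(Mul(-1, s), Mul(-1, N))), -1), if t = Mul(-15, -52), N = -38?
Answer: Rational(1, 813) ≈ 0.0012300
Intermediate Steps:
t = 780
Pow(Add(t, Add(Mul(-1, s), Mul(-1, N))), -1) = Pow(Add(780, Add(Mul(-1, 5), Mul(-1, -38))), -1) = Pow(Add(780, Add(-5, 38)), -1) = Pow(Add(780, 33), -1) = Pow(813, -1) = Rational(1, 813)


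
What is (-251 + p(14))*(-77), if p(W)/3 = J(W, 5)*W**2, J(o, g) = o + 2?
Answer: -705089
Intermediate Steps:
J(o, g) = 2 + o
p(W) = 3*W**2*(2 + W) (p(W) = 3*((2 + W)*W**2) = 3*(W**2*(2 + W)) = 3*W**2*(2 + W))
(-251 + p(14))*(-77) = (-251 + 3*14**2*(2 + 14))*(-77) = (-251 + 3*196*16)*(-77) = (-251 + 9408)*(-77) = 9157*(-77) = -705089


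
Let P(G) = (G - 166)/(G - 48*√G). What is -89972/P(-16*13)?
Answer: -9357088/187 - 8637312*I*√13/187 ≈ -50038.0 - 1.6654e+5*I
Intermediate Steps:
P(G) = (-166 + G)/(G - 48*√G)
-89972/P(-16*13) = -89972/((166 - (-16)*13)/(-(-16)*13 + 48*√(-16*13))) = -89972/((166 - 1*(-208))/(-1*(-208) + 48*√(-208))) = -89972/((166 + 208)/(208 + 48*(4*I*√13))) = -89972/(374/(208 + 192*I*√13)) = -89972*(104/187 + 96*I*√13/187) = -(9357088/187 + 8637312*I*√13/187) = -9357088/187 - 8637312*I*√13/187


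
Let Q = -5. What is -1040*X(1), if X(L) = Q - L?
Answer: 6240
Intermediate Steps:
X(L) = -5 - L
-1040*X(1) = -1040*(-5 - 1*1) = -1040*(-5 - 1) = -1040*(-6) = 6240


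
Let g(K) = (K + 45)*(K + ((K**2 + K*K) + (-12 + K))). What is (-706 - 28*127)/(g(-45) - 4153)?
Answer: 4262/4153 ≈ 1.0262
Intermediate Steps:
g(K) = (45 + K)*(-12 + 2*K + 2*K**2) (g(K) = (45 + K)*(K + ((K**2 + K**2) + (-12 + K))) = (45 + K)*(K + (2*K**2 + (-12 + K))) = (45 + K)*(K + (-12 + K + 2*K**2)) = (45 + K)*(-12 + 2*K + 2*K**2))
(-706 - 28*127)/(g(-45) - 4153) = (-706 - 28*127)/((-540 + 2*(-45)**3 + 78*(-45) + 92*(-45)**2) - 4153) = (-706 - 3556)/((-540 + 2*(-91125) - 3510 + 92*2025) - 4153) = -4262/((-540 - 182250 - 3510 + 186300) - 4153) = -4262/(0 - 4153) = -4262/(-4153) = -4262*(-1/4153) = 4262/4153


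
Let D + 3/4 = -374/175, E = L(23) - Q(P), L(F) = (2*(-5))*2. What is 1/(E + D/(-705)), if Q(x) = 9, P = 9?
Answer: -10500/304457 ≈ -0.034488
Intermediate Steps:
L(F) = -20 (L(F) = -10*2 = -20)
E = -29 (E = -20 - 1*9 = -20 - 9 = -29)
D = -2021/700 (D = -3/4 - 374/175 = -2021/700 ≈ -2.8871)
1/(E + D/(-705)) = 1/(-29 - 2021/700/(-705)) = 1/(-29 - 2021/700*(-1/705)) = 1/(-29 + 43/10500) = 1/(-304457/10500) = -10500/304457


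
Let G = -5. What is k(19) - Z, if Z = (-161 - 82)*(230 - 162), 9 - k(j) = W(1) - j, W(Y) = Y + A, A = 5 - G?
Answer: 16541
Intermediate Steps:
A = 10 (A = 5 - 1*(-5) = 5 + 5 = 10)
W(Y) = 10 + Y (W(Y) = Y + 10 = 10 + Y)
k(j) = -2 + j (k(j) = 9 - ((10 + 1) - j) = 9 - (11 - j) = 9 + (-11 + j) = -2 + j)
Z = -16524 (Z = -243*68 = -16524)
k(19) - Z = (-2 + 19) - 1*(-16524) = 17 + 16524 = 16541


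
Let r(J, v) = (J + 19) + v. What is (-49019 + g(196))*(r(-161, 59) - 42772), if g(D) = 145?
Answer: 2094495270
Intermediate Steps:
r(J, v) = 19 + J + v (r(J, v) = (19 + J) + v = 19 + J + v)
(-49019 + g(196))*(r(-161, 59) - 42772) = (-49019 + 145)*((19 - 161 + 59) - 42772) = -48874*(-83 - 42772) = -48874*(-42855) = 2094495270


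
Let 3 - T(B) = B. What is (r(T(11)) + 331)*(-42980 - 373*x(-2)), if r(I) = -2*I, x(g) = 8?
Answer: -15949508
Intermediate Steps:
T(B) = 3 - B
(r(T(11)) + 331)*(-42980 - 373*x(-2)) = (-2*(3 - 1*11) + 331)*(-42980 - 373*8) = (-2*(3 - 11) + 331)*(-42980 - 2984) = (-2*(-8) + 331)*(-45964) = (16 + 331)*(-45964) = 347*(-45964) = -15949508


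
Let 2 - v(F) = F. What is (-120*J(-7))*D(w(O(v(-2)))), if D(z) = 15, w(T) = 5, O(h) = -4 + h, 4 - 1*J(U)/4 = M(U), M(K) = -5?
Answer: -64800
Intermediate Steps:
J(U) = 36 (J(U) = 16 - 4*(-5) = 16 + 20 = 36)
v(F) = 2 - F
(-120*J(-7))*D(w(O(v(-2)))) = -120*36*15 = -4320*15 = -64800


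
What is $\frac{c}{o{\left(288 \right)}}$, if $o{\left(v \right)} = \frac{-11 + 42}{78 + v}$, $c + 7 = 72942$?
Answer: $\frac{26694210}{31} \approx 8.611 \cdot 10^{5}$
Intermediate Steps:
$c = 72935$ ($c = -7 + 72942 = 72935$)
$o{\left(v \right)} = \frac{31}{78 + v}$
$\frac{c}{o{\left(288 \right)}} = \frac{72935}{31 \frac{1}{78 + 288}} = \frac{72935}{31 \cdot \frac{1}{366}} = \frac{72935}{\frac{31}{366}} = 72935 \cdot \frac{366}{31} = \frac{26694210}{31}$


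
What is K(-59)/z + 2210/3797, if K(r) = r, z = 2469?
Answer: 5232467/9374793 ≈ 0.55814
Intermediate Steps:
K(-59)/z + 2210/3797 = -59/2469 + 2210/3797 = 5232467/9374793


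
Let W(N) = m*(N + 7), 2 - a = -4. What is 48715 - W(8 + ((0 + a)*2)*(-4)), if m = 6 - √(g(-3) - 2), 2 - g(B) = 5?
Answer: 48913 - 33*I*√5 ≈ 48913.0 - 73.79*I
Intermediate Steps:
a = 6 (a = 2 - 1*(-4) = 2 + 4 = 6)
g(B) = -3 (g(B) = 2 - 1*5 = 2 - 5 = -3)
m = 6 - I*√5 (m = 6 - √(-3 - 2) = 6 - √(-5) = 6 - I*√5 ≈ 6.0 - 2.2361*I)
W(N) = (6 - I*√5)*(7 + N) (W(N) = (6 - I*√5)*(N + 7) = (6 - I*√5)*(7 + N))
48715 - W(8 + ((0 + a)*2)*(-4)) = 48715 - (6 - I*√5)*(7 + (8 + ((0 + 6)*2)*(-4))) = 48715 - (6 - I*√5)*(7 + (8 + (6*2)*(-4))) = 48715 - (6 - I*√5)*(7 + (8 + 12*(-4))) = 48715 - (6 - I*√5)*(7 + (8 - 48)) = 48715 - (6 - I*√5)*(7 - 40) = 48715 - (6 - I*√5)*(-33) = 48715 - (-198 + 33*I*√5) = 48715 + (198 - 33*I*√5) = 48913 - 33*I*√5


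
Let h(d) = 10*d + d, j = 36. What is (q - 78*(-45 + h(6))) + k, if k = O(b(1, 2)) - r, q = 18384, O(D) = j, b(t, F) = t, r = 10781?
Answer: 6001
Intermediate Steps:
h(d) = 11*d
O(D) = 36
k = -10745 (k = 36 - 1*10781 = 36 - 10781 = -10745)
(q - 78*(-45 + h(6))) + k = (18384 - 78*(-45 + 11*6)) - 10745 = (18384 - 78*(-45 + 66)) - 10745 = (18384 - 78*21) - 10745 = (18384 - 1638) - 10745 = 16746 - 10745 = 6001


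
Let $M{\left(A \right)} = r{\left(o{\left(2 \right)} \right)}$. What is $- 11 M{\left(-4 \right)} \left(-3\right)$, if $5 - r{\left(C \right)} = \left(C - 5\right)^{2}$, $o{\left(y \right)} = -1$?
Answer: $-1023$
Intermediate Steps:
$r{\left(C \right)} = 5 - \left(-5 + C\right)^{2}$ ($r{\left(C \right)} = 5 - \left(C - 5\right)^{2} = 5 - \left(-5 + C\right)^{2}$)
$M{\left(A \right)} = -31$ ($M{\left(A \right)} = 5 - \left(-5 - 1\right)^{2} = 5 - \left(-6\right)^{2} = 5 - 36 = -31$)
$- 11 M{\left(-4 \right)} \left(-3\right) = \left(-11\right) \left(-31\right) \left(-3\right) = 341 \left(-3\right) = -1023$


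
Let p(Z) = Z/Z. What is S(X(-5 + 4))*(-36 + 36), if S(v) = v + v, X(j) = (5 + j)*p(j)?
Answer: 0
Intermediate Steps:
p(Z) = 1
X(j) = 5 + j (X(j) = (5 + j)*1 = 5 + j)
S(v) = 2*v
S(X(-5 + 4))*(-36 + 36) = (2*(5 + (-5 + 4)))*(-36 + 36) = (2*(5 - 1))*0 = (2*4)*0 = 8*0 = 0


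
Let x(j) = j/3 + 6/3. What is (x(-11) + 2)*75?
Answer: 25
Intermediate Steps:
x(j) = 2 + j/3 (x(j) = j*(⅓) + 6*(⅓) = j/3 + 2 = 2 + j/3)
(x(-11) + 2)*75 = ((2 + (⅓)*(-11)) + 2)*75 = ((2 - 11/3) + 2)*75 = (-5/3 + 2)*75 = (⅓)*75 = 25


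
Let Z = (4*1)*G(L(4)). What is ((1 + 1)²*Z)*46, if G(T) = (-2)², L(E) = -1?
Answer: 2944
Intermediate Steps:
G(T) = 4
Z = 16 (Z = (4*1)*4 = 4*4 = 16)
((1 + 1)²*Z)*46 = ((1 + 1)²*16)*46 = (2²*16)*46 = (4*16)*46 = 64*46 = 2944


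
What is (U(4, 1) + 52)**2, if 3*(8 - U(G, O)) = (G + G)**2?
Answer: 13456/9 ≈ 1495.1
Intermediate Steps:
U(G, O) = 8 - 4*G**2/3 (U(G, O) = 8 - (G + G)**2/3 = 8 - 4*G**2/3)
(U(4, 1) + 52)**2 = ((8 - 4/3*4**2) + 52)**2 = ((8 - 4/3*16) + 52)**2 = ((8 - 64/3) + 52)**2 = (-40/3 + 52)**2 = (116/3)**2 = 13456/9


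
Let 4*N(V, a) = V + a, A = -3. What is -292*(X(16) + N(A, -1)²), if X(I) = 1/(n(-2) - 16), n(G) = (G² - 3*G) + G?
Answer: -511/2 ≈ -255.50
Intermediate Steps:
N(V, a) = V/4 + a/4 (N(V, a) = (V + a)/4 = V/4 + a/4)
n(G) = G² - 2*G
X(I) = -⅛ (X(I) = 1/(-2*(-2 - 2) - 16) = 1/(-2*(-4) - 16) = 1/(8 - 16) = 1/(-8) = -⅛)
-292*(X(16) + N(A, -1)²) = -292*(-⅛ + ((¼)*(-3) + (¼)*(-1))²) = -292*(-⅛ + (-¾ - ¼)²) = -292*(-⅛ + (-1)²) = -292*(-⅛ + 1) = -292*7/8 = -511/2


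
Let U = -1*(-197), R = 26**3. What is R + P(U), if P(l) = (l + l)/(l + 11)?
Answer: 1828101/104 ≈ 17578.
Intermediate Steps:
R = 17576
U = 197
P(l) = 2*l/(11 + l) (P(l) = (2*l)/(11 + l) = 2*l/(11 + l))
R + P(U) = 17576 + 2*197/(11 + 197) = 17576 + 2*197/208 = 17576 + 2*197*(1/208) = 17576 + 197/104 = 1828101/104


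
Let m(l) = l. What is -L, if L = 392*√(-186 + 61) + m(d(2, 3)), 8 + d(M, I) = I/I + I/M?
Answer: 11/2 - 1960*I*√5 ≈ 5.5 - 4382.7*I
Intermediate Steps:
d(M, I) = -7 + I/M (d(M, I) = -8 + (I/I + I/M) = -8 + (1 + I/M) = -7 + I/M)
L = -11/2 + 1960*I*√5 (L = 392*√(-186 + 61) + (-7 + 3/2) = 392*√(-125) + (-7 + 3*(½)) = 392*(5*I*√5) + (-7 + 3/2) = 1960*I*√5 - 11/2 = -11/2 + 1960*I*√5 ≈ -5.5 + 4382.7*I)
-L = -(-11/2 + 1960*I*√5) = 11/2 - 1960*I*√5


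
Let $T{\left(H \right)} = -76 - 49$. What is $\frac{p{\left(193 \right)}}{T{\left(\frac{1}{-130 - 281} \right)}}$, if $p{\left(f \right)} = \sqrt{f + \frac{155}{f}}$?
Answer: $- \frac{6 \sqrt{200527}}{24125} \approx -0.11137$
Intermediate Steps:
$T{\left(H \right)} = -125$
$\frac{p{\left(193 \right)}}{T{\left(\frac{1}{-130 - 281} \right)}} = \frac{\sqrt{193 + \frac{155}{193}}}{-125} = \sqrt{193 + 155 \cdot \frac{1}{193}} \left(- \frac{1}{125}\right) = \sqrt{193 + \frac{155}{193}} \left(- \frac{1}{125}\right) = \sqrt{\frac{37404}{193}} \left(- \frac{1}{125}\right) = \frac{6 \sqrt{200527}}{193} \left(- \frac{1}{125}\right) = - \frac{6 \sqrt{200527}}{24125}$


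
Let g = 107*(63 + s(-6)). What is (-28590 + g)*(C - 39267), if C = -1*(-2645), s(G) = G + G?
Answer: 847176726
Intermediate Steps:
s(G) = 2*G
C = 2645
g = 5457 (g = 107*(63 + 2*(-6)) = 107*(63 - 12) = 107*51 = 5457)
(-28590 + g)*(C - 39267) = (-28590 + 5457)*(2645 - 39267) = -23133*(-36622) = 847176726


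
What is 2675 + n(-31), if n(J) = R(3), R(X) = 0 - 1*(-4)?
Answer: 2679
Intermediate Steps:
R(X) = 4 (R(X) = 0 + 4 = 4)
n(J) = 4
2675 + n(-31) = 2675 + 4 = 2679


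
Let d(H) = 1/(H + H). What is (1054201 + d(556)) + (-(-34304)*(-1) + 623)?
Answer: 1134818241/1112 ≈ 1.0205e+6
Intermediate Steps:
d(H) = 1/(2*H)
(1054201 + d(556)) + (-(-34304)*(-1) + 623) = (1054201 + (1/2)/556) + (-(-34304)*(-1) + 623) = (1054201 + (1/2)*(1/556)) + (-268*128 + 623) = (1054201 + 1/1112) + (-34304 + 623) = 1172271513/1112 - 33681 = 1134818241/1112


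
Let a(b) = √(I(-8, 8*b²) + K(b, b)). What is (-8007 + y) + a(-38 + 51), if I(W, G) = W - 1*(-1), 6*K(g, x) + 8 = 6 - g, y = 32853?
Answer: 24846 + I*√38/2 ≈ 24846.0 + 3.0822*I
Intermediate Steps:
K(g, x) = -⅓ - g/6 (K(g, x) = -4/3 + (6 - g)/6 = -4/3 + (1 - g/6) = -⅓ - g/6)
I(W, G) = 1 + W (I(W, G) = W + 1 = 1 + W)
a(b) = √(-22/3 - b/6) (a(b) = √((1 - 8) + (-⅓ - b/6)) = √(-7 + (-⅓ - b/6)) = √(-22/3 - b/6))
(-8007 + y) + a(-38 + 51) = (-8007 + 32853) + √(-264 - 6*(-38 + 51))/6 = 24846 + √(-264 - 6*13)/6 = 24846 + √(-264 - 78)/6 = 24846 + √(-342)/6 = 24846 + (3*I*√38)/6 = 24846 + I*√38/2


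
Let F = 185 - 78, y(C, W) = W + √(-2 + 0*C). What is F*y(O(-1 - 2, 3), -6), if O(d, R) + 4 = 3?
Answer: -642 + 107*I*√2 ≈ -642.0 + 151.32*I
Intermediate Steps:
O(d, R) = -1 (O(d, R) = -4 + 3 = -1)
y(C, W) = W + I*√2 (y(C, W) = W + √(-2 + 0) = W + √(-2) = W + I*√2)
F = 107
F*y(O(-1 - 2, 3), -6) = 107*(-6 + I*√2) = -642 + 107*I*√2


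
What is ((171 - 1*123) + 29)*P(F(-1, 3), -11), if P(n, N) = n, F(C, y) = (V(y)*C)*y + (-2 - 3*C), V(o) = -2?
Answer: 539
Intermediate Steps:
F(C, y) = -2 - 3*C - 2*C*y (F(C, y) = (-2*C)*y + (-2 - 3*C) = -2*C*y + (-2 - 3*C) = -2 - 3*C - 2*C*y)
((171 - 1*123) + 29)*P(F(-1, 3), -11) = ((171 - 1*123) + 29)*(-2 - 3*(-1) - 2*(-1)*3) = ((171 - 123) + 29)*(-2 + 3 + 6) = (48 + 29)*7 = 77*7 = 539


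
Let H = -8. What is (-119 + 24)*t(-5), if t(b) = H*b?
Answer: -3800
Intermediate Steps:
t(b) = -8*b
(-119 + 24)*t(-5) = (-119 + 24)*(-8*(-5)) = -95*40 = -3800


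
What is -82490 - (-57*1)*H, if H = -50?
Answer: -85340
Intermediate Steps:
-82490 - (-57*1)*H = -82490 - (-57*1)*(-50) = -82490 - (-57)*(-50) = -82490 - 1*2850 = -82490 - 2850 = -85340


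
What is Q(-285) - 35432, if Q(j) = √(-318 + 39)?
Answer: -35432 + 3*I*√31 ≈ -35432.0 + 16.703*I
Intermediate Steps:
Q(j) = 3*I*√31 (Q(j) = √(-279) = 3*I*√31)
Q(-285) - 35432 = 3*I*√31 - 35432 = -35432 + 3*I*√31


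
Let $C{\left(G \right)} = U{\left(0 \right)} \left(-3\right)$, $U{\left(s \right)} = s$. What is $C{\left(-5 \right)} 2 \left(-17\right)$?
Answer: $0$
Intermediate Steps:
$C{\left(G \right)} = 0$ ($C{\left(G \right)} = 0 \left(-3\right) = 0$)
$C{\left(-5 \right)} 2 \left(-17\right) = 0 \cdot 2 \left(-17\right) = 0 \left(-17\right) = 0$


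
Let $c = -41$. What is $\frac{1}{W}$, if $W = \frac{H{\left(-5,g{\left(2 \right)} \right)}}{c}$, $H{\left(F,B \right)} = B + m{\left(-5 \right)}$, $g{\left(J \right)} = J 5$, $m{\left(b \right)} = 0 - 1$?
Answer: $- \frac{41}{9} \approx -4.5556$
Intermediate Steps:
$m{\left(b \right)} = -1$ ($m{\left(b \right)} = 0 - 1 = -1$)
$g{\left(J \right)} = 5 J$
$H{\left(F,B \right)} = -1 + B$ ($H{\left(F,B \right)} = B - 1 = -1 + B$)
$W = - \frac{9}{41}$ ($W = \frac{-1 + 5 \cdot 2}{-41} = \left(-1 + 10\right) \left(- \frac{1}{41}\right) = 9 \left(- \frac{1}{41}\right) = - \frac{9}{41} \approx -0.21951$)
$\frac{1}{W} = \frac{1}{- \frac{9}{41}} = - \frac{41}{9}$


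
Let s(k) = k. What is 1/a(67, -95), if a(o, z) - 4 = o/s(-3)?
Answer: -3/55 ≈ -0.054545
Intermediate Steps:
a(o, z) = 4 - o/3 (a(o, z) = 4 + o/(-3) = 4 + o*(-⅓) = 4 - o/3)
1/a(67, -95) = 1/(4 - ⅓*67) = 1/(4 - 67/3) = 1/(-55/3) = -3/55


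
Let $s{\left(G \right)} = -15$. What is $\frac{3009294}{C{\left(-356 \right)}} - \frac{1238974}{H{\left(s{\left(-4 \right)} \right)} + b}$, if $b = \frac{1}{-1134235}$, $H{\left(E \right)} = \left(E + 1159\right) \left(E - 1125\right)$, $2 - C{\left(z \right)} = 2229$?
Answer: $- \frac{4448290084241203664}{3294231664497427} \approx -1350.3$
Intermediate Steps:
$C{\left(z \right)} = -2227$ ($C{\left(z \right)} = 2 - 2229 = -2227$)
$H{\left(E \right)} = \left(-1125 + E\right) \left(1159 + E\right)$ ($H{\left(E \right)} = \left(1159 + E\right) \left(-1125 + E\right) = \left(-1125 + E\right) \left(1159 + E\right)$)
$b = - \frac{1}{1134235} \approx -8.8165 \cdot 10^{-7}$
$\frac{3009294}{C{\left(-356 \right)}} - \frac{1238974}{H{\left(s{\left(-4 \right)} \right)} + b} = \frac{3009294}{-2227} - \frac{1238974}{\left(-1303875 + \left(-15\right)^{2} + 34 \left(-15\right)\right) - \frac{1}{1134235}} = 3009294 \left(- \frac{1}{2227}\right) - \frac{1238974}{\left(-1303875 + 225 - 510\right) - \frac{1}{1134235}} = - \frac{3009294}{2227} - \frac{1238974}{-1304160 - \frac{1}{1134235}} = - \frac{3009294}{2227} - \frac{1238974}{- \frac{1479223917601}{1134235}} = - \frac{3009294}{2227} - - \frac{1405287674890}{1479223917601} = - \frac{3009294}{2227} + \frac{1405287674890}{1479223917601} = - \frac{4448290084241203664}{3294231664497427}$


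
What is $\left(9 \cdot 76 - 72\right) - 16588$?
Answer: $-15976$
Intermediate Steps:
$\left(9 \cdot 76 - 72\right) - 16588 = \left(684 - 72\right) - 16588 = 612 - 16588 = -15976$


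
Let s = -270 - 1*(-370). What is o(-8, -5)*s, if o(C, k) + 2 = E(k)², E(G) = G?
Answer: 2300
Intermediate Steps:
s = 100 (s = -270 + 370 = 100)
o(C, k) = -2 + k²
o(-8, -5)*s = (-2 + (-5)²)*100 = (-2 + 25)*100 = 23*100 = 2300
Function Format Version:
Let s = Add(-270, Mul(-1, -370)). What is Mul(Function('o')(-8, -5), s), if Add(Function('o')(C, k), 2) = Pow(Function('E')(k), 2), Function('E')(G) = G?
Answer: 2300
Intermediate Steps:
s = 100 (s = Add(-270, 370) = 100)
Function('o')(C, k) = Add(-2, Pow(k, 2))
Mul(Function('o')(-8, -5), s) = Mul(Add(-2, Pow(-5, 2)), 100) = Mul(Add(-2, 25), 100) = Mul(23, 100) = 2300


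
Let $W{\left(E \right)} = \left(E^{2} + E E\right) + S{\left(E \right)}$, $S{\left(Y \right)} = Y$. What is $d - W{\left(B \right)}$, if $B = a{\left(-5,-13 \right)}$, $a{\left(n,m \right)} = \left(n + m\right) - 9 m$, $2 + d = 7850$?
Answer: $-11853$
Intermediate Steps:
$d = 7848$ ($d = -2 + 7850 = 7848$)
$a{\left(n,m \right)} = n - 8 m$ ($a{\left(n,m \right)} = \left(m + n\right) - 9 m = n - 8 m$)
$B = 99$ ($B = -5 - -104 = -5 + 104 = 99$)
$W{\left(E \right)} = E + 2 E^{2}$ ($W{\left(E \right)} = \left(E^{2} + E E\right) + E = \left(E^{2} + E^{2}\right) + E = 2 E^{2} + E = E + 2 E^{2}$)
$d - W{\left(B \right)} = 7848 - 99 \left(1 + 2 \cdot 99\right) = 7848 - 99 \left(1 + 198\right) = 7848 - 99 \cdot 199 = 7848 - 19701 = -11853$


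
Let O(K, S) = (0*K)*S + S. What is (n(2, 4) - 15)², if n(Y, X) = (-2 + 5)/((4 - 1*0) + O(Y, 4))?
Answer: 13689/64 ≈ 213.89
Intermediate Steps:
O(K, S) = S (O(K, S) = 0*S + S = 0 + S = S)
n(Y, X) = 3/8 (n(Y, X) = (-2 + 5)/((4 - 1*0) + 4) = 3/((4 + 0) + 4) = 3/(4 + 4) = 3/8)
(n(2, 4) - 15)² = (3/8 - 15)² = (-117/8)² = 13689/64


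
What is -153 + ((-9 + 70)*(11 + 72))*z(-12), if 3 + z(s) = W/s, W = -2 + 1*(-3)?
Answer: -158789/12 ≈ -13232.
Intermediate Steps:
W = -5 (W = -2 - 3 = -5)
z(s) = -3 - 5/s
-153 + ((-9 + 70)*(11 + 72))*z(-12) = -153 + ((-9 + 70)*(11 + 72))*(-3 - 5/(-12)) = -153 + (61*83)*(-3 - 5*(-1/12)) = -153 + 5063*(-3 + 5/12) = -153 + 5063*(-31/12) = -153 - 156953/12 = -158789/12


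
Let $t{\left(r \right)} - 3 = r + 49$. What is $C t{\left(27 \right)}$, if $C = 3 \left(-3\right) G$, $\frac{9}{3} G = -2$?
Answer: $474$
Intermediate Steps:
$G = - \frac{2}{3}$ ($G = \frac{1}{3} \left(-2\right) = - \frac{2}{3} \approx -0.66667$)
$t{\left(r \right)} = 52 + r$ ($t{\left(r \right)} = 3 + \left(r + 49\right) = 3 + \left(49 + r\right) = 52 + r$)
$C = 6$ ($C = 3 \left(-3\right) \left(- \frac{2}{3}\right) = \left(-9\right) \left(- \frac{2}{3}\right) = 6$)
$C t{\left(27 \right)} = 6 \left(52 + 27\right) = 6 \cdot 79 = 474$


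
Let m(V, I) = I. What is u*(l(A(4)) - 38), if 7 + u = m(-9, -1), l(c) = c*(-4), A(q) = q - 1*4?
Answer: 304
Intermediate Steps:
A(q) = -4 + q (A(q) = q - 4 = -4 + q)
l(c) = -4*c
u = -8 (u = -7 - 1 = -8)
u*(l(A(4)) - 38) = -8*(-4*(-4 + 4) - 38) = -8*(-4*0 - 38) = -8*(0 - 38) = -8*(-38) = 304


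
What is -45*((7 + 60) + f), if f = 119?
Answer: -8370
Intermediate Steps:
-45*((7 + 60) + f) = -45*((7 + 60) + 119) = -45*(67 + 119) = -45*186 = -8370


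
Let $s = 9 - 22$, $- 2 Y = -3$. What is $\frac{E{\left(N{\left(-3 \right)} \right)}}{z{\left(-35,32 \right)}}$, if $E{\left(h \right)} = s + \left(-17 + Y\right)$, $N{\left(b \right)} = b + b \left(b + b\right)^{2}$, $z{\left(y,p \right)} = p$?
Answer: $- \frac{57}{64} \approx -0.89063$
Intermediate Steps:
$Y = \frac{3}{2}$ ($Y = \left(- \frac{1}{2}\right) \left(-3\right) = \frac{3}{2} \approx 1.5$)
$s = -13$ ($s = 9 - 22 = -13$)
$N{\left(b \right)} = b + 4 b^{3}$ ($N{\left(b \right)} = b + b \left(2 b\right)^{2} = b + b 4 b^{2} = b + 4 b^{3}$)
$E{\left(h \right)} = - \frac{57}{2}$ ($E{\left(h \right)} = -13 + \left(-17 + \frac{3}{2}\right) = -13 - \frac{31}{2} = - \frac{57}{2}$)
$\frac{E{\left(N{\left(-3 \right)} \right)}}{z{\left(-35,32 \right)}} = - \frac{57}{2 \cdot 32} = \left(- \frac{57}{2}\right) \frac{1}{32} = - \frac{57}{64}$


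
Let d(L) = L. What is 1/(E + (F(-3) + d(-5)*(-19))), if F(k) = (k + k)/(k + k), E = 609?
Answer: 1/705 ≈ 0.0014184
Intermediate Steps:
F(k) = 1 (F(k) = (2*k)/((2*k)) = (2*k)*(1/(2*k)) = 1)
1/(E + (F(-3) + d(-5)*(-19))) = 1/(609 + (1 - 5*(-19))) = 1/(609 + (1 + 95)) = 1/(609 + 96) = 1/705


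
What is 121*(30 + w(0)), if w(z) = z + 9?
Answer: 4719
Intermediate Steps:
w(z) = 9 + z
121*(30 + w(0)) = 121*(30 + (9 + 0)) = 121*(30 + 9) = 121*39 = 4719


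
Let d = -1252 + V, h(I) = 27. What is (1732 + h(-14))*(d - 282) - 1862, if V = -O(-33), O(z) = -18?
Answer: -2668506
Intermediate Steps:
V = 18 (V = -1*(-18) = 18)
d = -1234 (d = -1252 + 18 = -1234)
(1732 + h(-14))*(d - 282) - 1862 = (1732 + 27)*(-1234 - 282) - 1862 = 1759*(-1516) - 1862 = -2666644 - 1862 = -2668506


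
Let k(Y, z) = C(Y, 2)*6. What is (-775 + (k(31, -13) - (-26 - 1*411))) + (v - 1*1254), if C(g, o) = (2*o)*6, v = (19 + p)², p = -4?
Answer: -1223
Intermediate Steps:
v = 225 (v = (19 - 4)² = 15² = 225)
C(g, o) = 12*o
k(Y, z) = 144 (k(Y, z) = (12*2)*6 = 24*6 = 144)
(-775 + (k(31, -13) - (-26 - 1*411))) + (v - 1*1254) = (-775 + (144 - (-26 - 1*411))) + (225 - 1*1254) = (-775 + (144 - (-26 - 411))) + (225 - 1254) = (-775 + (144 - 1*(-437))) - 1029 = (-775 + (144 + 437)) - 1029 = (-775 + 581) - 1029 = -194 - 1029 = -1223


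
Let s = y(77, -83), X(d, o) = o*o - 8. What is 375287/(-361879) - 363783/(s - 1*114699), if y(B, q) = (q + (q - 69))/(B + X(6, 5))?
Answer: 177198892853/83016128237 ≈ 2.1345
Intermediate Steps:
X(d, o) = -8 + o² (X(d, o) = o² - 8 = -8 + o²)
y(B, q) = (-69 + 2*q)/(17 + B) (y(B, q) = (q + (q - 69))/(B + (-8 + 5²)) = (q + (-69 + q))/(B + (-8 + 25)) = (-69 + 2*q)/(B + 17) = (-69 + 2*q)/(17 + B))
s = -5/2 (s = (-69 + 2*(-83))/(17 + 77) = (-69 - 166)/94 = (1/94)*(-235) = -5/2 ≈ -2.5000)
375287/(-361879) - 363783/(s - 1*114699) = 375287/(-361879) - 363783/(-5/2 - 1*114699) = 375287*(-1/361879) - 363783/(-5/2 - 114699) = -375287/361879 - 363783/(-229403/2) = -375287/361879 - 363783*(-2/229403) = -375287/361879 + 727566/229403 = 177198892853/83016128237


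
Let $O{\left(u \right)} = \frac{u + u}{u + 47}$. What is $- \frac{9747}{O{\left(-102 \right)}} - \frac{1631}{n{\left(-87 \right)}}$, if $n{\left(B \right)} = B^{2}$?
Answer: $- \frac{1352653363}{514692} \approx -2628.1$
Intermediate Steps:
$O{\left(u \right)} = \frac{2 u}{47 + u}$
$- \frac{9747}{O{\left(-102 \right)}} - \frac{1631}{n{\left(-87 \right)}} = - \frac{9747}{2 \left(-102\right) \frac{1}{47 - 102}} - \frac{1631}{\left(-87\right)^{2}} = - \frac{9747}{2 \left(-102\right) \frac{1}{-55}} - \frac{1631}{7569} = - \frac{9747}{2 \left(-102\right) \left(- \frac{1}{55}\right)} - \frac{1631}{7569} = - \frac{9747}{\frac{204}{55}} - \frac{1631}{7569} = \left(-9747\right) \frac{55}{204} - \frac{1631}{7569} = - \frac{178695}{68} - \frac{1631}{7569} = - \frac{1352653363}{514692}$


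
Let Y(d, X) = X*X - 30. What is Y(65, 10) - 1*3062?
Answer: -2992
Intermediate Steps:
Y(d, X) = -30 + X**2 (Y(d, X) = X**2 - 30 = -30 + X**2)
Y(65, 10) - 1*3062 = (-30 + 10**2) - 1*3062 = (-30 + 100) - 3062 = 70 - 3062 = -2992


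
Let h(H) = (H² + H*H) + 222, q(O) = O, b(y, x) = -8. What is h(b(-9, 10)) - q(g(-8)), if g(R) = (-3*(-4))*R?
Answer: 446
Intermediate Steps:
g(R) = 12*R
h(H) = 222 + 2*H² (h(H) = (H² + H²) + 222 = 2*H² + 222 = 222 + 2*H²)
h(b(-9, 10)) - q(g(-8)) = (222 + 2*(-8)²) - 12*(-8) = (222 + 2*64) - 1*(-96) = (222 + 128) + 96 = 350 + 96 = 446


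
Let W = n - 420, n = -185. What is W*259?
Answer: -156695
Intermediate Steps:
W = -605 (W = -185 - 420 = -605)
W*259 = -605*259 = -156695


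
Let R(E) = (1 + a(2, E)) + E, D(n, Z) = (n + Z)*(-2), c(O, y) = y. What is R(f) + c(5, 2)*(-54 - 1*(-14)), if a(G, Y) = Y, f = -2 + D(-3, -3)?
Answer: -59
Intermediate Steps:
D(n, Z) = -2*Z - 2*n (D(n, Z) = (Z + n)*(-2) = -2*Z - 2*n)
f = 10 (f = -2 + (-2*(-3) - 2*(-3)) = -2 + (6 + 6) = -2 + 12 = 10)
R(E) = 1 + 2*E (R(E) = (1 + E) + E = 1 + 2*E)
R(f) + c(5, 2)*(-54 - 1*(-14)) = (1 + 2*10) + 2*(-54 - 1*(-14)) = (1 + 20) + 2*(-54 + 14) = 21 + 2*(-40) = 21 - 80 = -59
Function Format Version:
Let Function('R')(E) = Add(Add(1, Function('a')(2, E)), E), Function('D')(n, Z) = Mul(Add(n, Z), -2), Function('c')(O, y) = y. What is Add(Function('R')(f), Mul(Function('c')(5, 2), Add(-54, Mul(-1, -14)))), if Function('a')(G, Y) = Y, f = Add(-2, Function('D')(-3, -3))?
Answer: -59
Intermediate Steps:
Function('D')(n, Z) = Add(Mul(-2, Z), Mul(-2, n)) (Function('D')(n, Z) = Mul(Add(Z, n), -2) = Add(Mul(-2, Z), Mul(-2, n)))
f = 10 (f = Add(-2, Add(Mul(-2, -3), Mul(-2, -3))) = Add(-2, Add(6, 6)) = Add(-2, 12) = 10)
Function('R')(E) = Add(1, Mul(2, E)) (Function('R')(E) = Add(Add(1, E), E) = Add(1, Mul(2, E)))
Add(Function('R')(f), Mul(Function('c')(5, 2), Add(-54, Mul(-1, -14)))) = Add(Add(1, Mul(2, 10)), Mul(2, Add(-54, Mul(-1, -14)))) = Add(Add(1, 20), Mul(2, Add(-54, 14))) = Add(21, Mul(2, -40)) = Add(21, -80) = -59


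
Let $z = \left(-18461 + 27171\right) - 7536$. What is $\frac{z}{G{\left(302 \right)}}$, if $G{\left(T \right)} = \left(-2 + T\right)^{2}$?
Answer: $\frac{587}{45000} \approx 0.013044$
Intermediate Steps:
$z = 1174$ ($z = 8710 - 7536 = 1174$)
$\frac{z}{G{\left(302 \right)}} = \frac{1174}{\left(-2 + 302\right)^{2}} = \frac{1174}{300^{2}} = \frac{1174}{90000} = 1174 \cdot \frac{1}{90000} = \frac{587}{45000}$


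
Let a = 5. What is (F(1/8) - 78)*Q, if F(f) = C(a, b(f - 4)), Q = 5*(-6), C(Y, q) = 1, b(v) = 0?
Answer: 2310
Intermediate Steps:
Q = -30
F(f) = 1
(F(1/8) - 78)*Q = (1 - 78)*(-30) = -77*(-30) = 2310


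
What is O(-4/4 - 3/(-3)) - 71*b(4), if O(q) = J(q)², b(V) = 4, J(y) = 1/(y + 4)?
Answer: -4543/16 ≈ -283.94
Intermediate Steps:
J(y) = 1/(4 + y)
O(q) = (4 + q)⁻² (O(q) = (1/(4 + q))² = (4 + q)⁻²)
O(-4/4 - 3/(-3)) - 71*b(4) = (4 + (-4/4 - 3/(-3)))⁻² - 71*4 = (4 + (-4*¼ - 3*(-⅓)))⁻² - 284 = (4 + (-1 + 1))⁻² - 284 = (4 + 0)⁻² - 284 = 4⁻² - 284 = 1/16 - 284 = -4543/16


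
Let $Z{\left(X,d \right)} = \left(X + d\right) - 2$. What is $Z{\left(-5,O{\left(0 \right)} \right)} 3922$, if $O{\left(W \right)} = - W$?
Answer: $-27454$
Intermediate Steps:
$Z{\left(X,d \right)} = -2 + X + d$
$Z{\left(-5,O{\left(0 \right)} \right)} 3922 = \left(-2 - 5 - 0\right) 3922 = \left(-2 - 5 + 0\right) 3922 = \left(-7\right) 3922 = -27454$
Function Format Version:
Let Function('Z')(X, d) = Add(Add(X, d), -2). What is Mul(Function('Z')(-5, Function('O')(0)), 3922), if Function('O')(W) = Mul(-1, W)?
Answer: -27454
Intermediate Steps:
Function('Z')(X, d) = Add(-2, X, d)
Mul(Function('Z')(-5, Function('O')(0)), 3922) = Mul(Add(-2, -5, Mul(-1, 0)), 3922) = Mul(Add(-2, -5, 0), 3922) = Mul(-7, 3922) = -27454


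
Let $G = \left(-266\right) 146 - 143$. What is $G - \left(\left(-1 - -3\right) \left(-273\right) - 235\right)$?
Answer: $-38198$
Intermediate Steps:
$G = -38979$ ($G = -38836 - 143 = -38979$)
$G - \left(\left(-1 - -3\right) \left(-273\right) - 235\right) = -38979 - \left(\left(-1 - -3\right) \left(-273\right) - 235\right) = -38979 - \left(\left(-1 + 3\right) \left(-273\right) - 235\right) = -38979 - \left(2 \left(-273\right) - 235\right) = -38979 - \left(-546 - 235\right) = -38979 - -781 = -38979 + 781 = -38198$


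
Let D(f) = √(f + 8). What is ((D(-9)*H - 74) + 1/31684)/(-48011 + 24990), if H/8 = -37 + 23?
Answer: 2344615/729397364 + 112*I/23021 ≈ 0.0032145 + 0.0048651*I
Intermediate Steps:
D(f) = √(8 + f)
H = -112 (H = 8*(-37 + 23) = 8*(-14) = -112)
((D(-9)*H - 74) + 1/31684)/(-48011 + 24990) = ((√(8 - 9)*(-112) - 74) + 1/31684)/(-48011 + 24990) = ((√(-1)*(-112) - 74) + 1/31684)/(-23021) = ((I*(-112) - 74) + 1/31684)*(-1/23021) = ((-112*I - 74) + 1/31684)*(-1/23021) = ((-74 - 112*I) + 1/31684)*(-1/23021) = (-2344615/31684 - 112*I)*(-1/23021) = 2344615/729397364 + 112*I/23021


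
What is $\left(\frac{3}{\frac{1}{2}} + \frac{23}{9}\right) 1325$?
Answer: $\frac{102025}{9} \approx 11336.0$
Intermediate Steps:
$\left(\frac{3}{\frac{1}{2}} + \frac{23}{9}\right) 1325 = \left(3 \frac{1}{\frac{1}{2}} + 23 \cdot \frac{1}{9}\right) 1325 = \left(3 \cdot 2 + \frac{23}{9}\right) 1325 = \left(6 + \frac{23}{9}\right) 1325 = \frac{77}{9} \cdot 1325 = \frac{102025}{9}$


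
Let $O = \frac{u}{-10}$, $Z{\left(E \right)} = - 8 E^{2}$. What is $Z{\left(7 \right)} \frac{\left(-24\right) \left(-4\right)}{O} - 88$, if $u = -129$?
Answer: $- \frac{129224}{43} \approx -3005.2$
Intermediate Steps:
$O = \frac{129}{10}$ ($O = - \frac{129}{-10} = \left(-129\right) \left(- \frac{1}{10}\right) = \frac{129}{10} \approx 12.9$)
$Z{\left(7 \right)} \frac{\left(-24\right) \left(-4\right)}{O} - 88 = - 8 \cdot 7^{2} \frac{\left(-24\right) \left(-4\right)}{\frac{129}{10}} - 88 = \left(-8\right) 49 \cdot 96 \cdot \frac{10}{129} - 88 = \left(-392\right) \frac{320}{43} - 88 = - \frac{125440}{43} - 88 = - \frac{129224}{43}$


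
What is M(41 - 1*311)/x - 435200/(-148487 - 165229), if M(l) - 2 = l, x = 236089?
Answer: 25665464228/18516224181 ≈ 1.3861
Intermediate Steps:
M(l) = 2 + l
M(41 - 1*311)/x - 435200/(-148487 - 165229) = (2 + (41 - 1*311))/236089 - 435200/(-148487 - 165229) = (2 + (41 - 311))*(1/236089) - 435200/(-313716) = (2 - 270)*(1/236089) - 435200*(-1/313716) = -268*1/236089 + 108800/78429 = -268/236089 + 108800/78429 = 25665464228/18516224181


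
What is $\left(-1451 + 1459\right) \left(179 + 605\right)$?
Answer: $6272$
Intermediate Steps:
$\left(-1451 + 1459\right) \left(179 + 605\right) = 8 \cdot 784 = 6272$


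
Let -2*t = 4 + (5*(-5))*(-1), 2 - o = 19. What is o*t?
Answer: 493/2 ≈ 246.50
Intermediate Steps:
o = -17 (o = 2 - 1*19 = 2 - 19 = -17)
t = -29/2 (t = -(4 + (5*(-5))*(-1))/2 = -(4 - 25*(-1))/2 = -(4 + 25)/2 = -½*29 = -29/2 ≈ -14.500)
o*t = -17*(-29/2) = 493/2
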